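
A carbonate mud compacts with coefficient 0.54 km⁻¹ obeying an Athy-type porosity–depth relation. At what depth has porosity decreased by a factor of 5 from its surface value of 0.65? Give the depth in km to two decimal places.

n/n₀ = 1/5 ⇒ exp(−β·Z) = 1/5 ⇒ Z = ln(5) / β
Z = 1.6094 / 0.54 = 2.980 km

2.98 km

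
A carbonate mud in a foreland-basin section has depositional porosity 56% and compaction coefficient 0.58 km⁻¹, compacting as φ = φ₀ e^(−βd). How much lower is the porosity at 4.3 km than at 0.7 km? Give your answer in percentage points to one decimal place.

φ(0.7) = 0.56·e^(−0.58×0.7) = 0.3731
φ(4.3) = 0.56·e^(−0.58×4.3) = 0.0462
Δφ = 0.3731 − 0.0462 = 0.3269

32.7 percentage points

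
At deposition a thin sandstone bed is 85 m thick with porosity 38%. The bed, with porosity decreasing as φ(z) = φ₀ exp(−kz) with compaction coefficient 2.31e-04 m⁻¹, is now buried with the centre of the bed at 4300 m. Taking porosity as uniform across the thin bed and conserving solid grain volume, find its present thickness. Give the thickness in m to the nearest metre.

61 m

Working in km (1 km = 1000 m; k in km⁻¹ = k in m⁻¹ × 1000):
Porosity at 4.3 km: φ = 0.38·exp(−0.231×4.3) = 0.1407
Solid-volume conservation: h(1−φ) = h₀(1−φ₀) ⇒ h = h₀·(1−φ₀)/(1−φ)
h = 0.085 × (1 − 0.38)/(1 − 0.1407) = 0.085 × 0.7215 = 0.0613 km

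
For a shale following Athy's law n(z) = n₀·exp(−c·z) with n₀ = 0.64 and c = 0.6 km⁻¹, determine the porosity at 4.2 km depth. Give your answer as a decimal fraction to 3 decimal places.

0.051

n = n₀·exp(−c·z) = 0.64 × exp(−0.6 × 4.2) = 0.64 × exp(−2.52)
  = 0.64 × 0.0805 = 0.0515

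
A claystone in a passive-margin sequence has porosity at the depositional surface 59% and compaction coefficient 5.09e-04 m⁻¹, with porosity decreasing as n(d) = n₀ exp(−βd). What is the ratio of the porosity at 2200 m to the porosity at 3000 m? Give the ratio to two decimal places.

1.50

Working in km (1 km = 1000 m; β in km⁻¹ = β in m⁻¹ × 1000):
n(d₁)/n(d₂) = e^(−β·d₁)/e^(−β·d₂) = e^{β(d₂−d₁)}
= exp(0.509 × 0.8) = exp(0.4072) = 1.5026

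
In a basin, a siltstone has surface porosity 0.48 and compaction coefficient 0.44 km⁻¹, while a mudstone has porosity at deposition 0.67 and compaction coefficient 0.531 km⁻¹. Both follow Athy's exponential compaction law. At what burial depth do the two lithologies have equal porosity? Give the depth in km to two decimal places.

3.66 km

Set n₀ₐ e^(−βₐd) = n₀ᵦ e^(−βᵦd) ⇒ ln(n₀ₐ/n₀ᵦ) = (βₐ − βᵦ)·d
d = ln(0.48/0.67) / (0.44 − 0.531) = -0.3335 / -0.091 = 3.665 km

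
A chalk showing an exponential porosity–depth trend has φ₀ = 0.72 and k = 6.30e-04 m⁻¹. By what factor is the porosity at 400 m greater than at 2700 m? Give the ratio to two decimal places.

4.26

Working in km (1 km = 1000 m; k in km⁻¹ = k in m⁻¹ × 1000):
φ(z₁)/φ(z₂) = e^(−k·z₁)/e^(−k·z₂) = e^{k(z₂−z₁)}
= exp(0.63 × 2.3) = exp(1.449) = 4.2589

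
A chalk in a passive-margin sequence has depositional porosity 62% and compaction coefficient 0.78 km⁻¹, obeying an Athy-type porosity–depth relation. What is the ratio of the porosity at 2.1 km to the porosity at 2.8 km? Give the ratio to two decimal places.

1.73

phi(z₁)/phi(z₂) = e^(−k·z₁)/e^(−k·z₂) = e^{k(z₂−z₁)}
= exp(0.78 × 0.7) = exp(0.546) = 1.7263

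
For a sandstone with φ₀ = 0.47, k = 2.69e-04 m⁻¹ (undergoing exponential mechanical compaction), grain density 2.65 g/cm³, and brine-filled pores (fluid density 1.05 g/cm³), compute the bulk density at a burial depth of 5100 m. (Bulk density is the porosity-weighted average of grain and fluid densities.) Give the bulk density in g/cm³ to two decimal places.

Working in km (1 km = 1000 m; k in km⁻¹ = k in m⁻¹ × 1000):
Porosity at depth: φ = 0.47·exp(−0.269×5.1) = 0.47×0.2536 = 0.1192
Bulk density: ρ_b = (1−φ)ρ_g + φ·ρ_f = 0.8808×2.65 + 0.1192×1.05
       = 2.334 + 0.125 = 2.459 g/cm³

2.46 g/cm³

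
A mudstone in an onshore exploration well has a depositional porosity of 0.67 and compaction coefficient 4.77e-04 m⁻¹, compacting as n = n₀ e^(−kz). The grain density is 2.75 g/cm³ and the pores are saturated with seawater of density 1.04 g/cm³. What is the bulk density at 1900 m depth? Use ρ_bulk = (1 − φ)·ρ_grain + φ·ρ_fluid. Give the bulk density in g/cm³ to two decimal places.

2.29 g/cm³

Working in km (1 km = 1000 m; k in km⁻¹ = k in m⁻¹ × 1000):
Porosity at depth: n = 0.67·exp(−0.477×1.9) = 0.67×0.4040 = 0.2707
Bulk density: ρ_b = (1−n)ρ_g + n·ρ_f = 0.7293×2.75 + 0.2707×1.04
       = 2.006 + 0.282 = 2.287 g/cm³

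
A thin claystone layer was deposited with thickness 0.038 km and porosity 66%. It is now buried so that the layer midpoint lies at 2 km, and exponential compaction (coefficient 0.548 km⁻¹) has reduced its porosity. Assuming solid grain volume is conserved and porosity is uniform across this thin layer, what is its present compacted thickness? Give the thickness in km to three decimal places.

0.017 km

Porosity at 2 km: phi = 0.66·exp(−0.548×2) = 0.2206
Solid-volume conservation: h(1−phi) = h₀(1−phi₀) ⇒ h = h₀·(1−phi₀)/(1−phi)
h = 0.038 × (1 − 0.66)/(1 − 0.2206) = 0.038 × 0.4362 = 0.0166 km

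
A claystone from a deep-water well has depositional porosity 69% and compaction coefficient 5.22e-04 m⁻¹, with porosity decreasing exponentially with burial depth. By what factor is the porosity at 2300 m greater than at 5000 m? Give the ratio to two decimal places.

4.09

Working in km (1 km = 1000 m; β in km⁻¹ = β in m⁻¹ × 1000):
n(z₁)/n(z₂) = e^(−β·z₁)/e^(−β·z₂) = e^{β(z₂−z₁)}
= exp(0.522 × 2.7) = exp(1.409) = 4.0935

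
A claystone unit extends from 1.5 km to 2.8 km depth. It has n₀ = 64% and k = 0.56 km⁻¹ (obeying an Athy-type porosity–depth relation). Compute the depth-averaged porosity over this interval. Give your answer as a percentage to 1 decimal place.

19.6%

⟨n⟩ = (1/(Z₂−Z₁)) ∫ n₀ e^(−kZ) dZ = n₀·(e^(−k·Z₁) − e^(−k·Z₂)) / (k·(Z₂−Z₁))
e^(−0.56×1.5) = 0.4317; e^(−0.56×2.8) = 0.2085
⟨n⟩ = 0.64 × (0.4317 − 0.2085) / (0.56 × 1.3) = 0.64 × 0.3067 = 0.1963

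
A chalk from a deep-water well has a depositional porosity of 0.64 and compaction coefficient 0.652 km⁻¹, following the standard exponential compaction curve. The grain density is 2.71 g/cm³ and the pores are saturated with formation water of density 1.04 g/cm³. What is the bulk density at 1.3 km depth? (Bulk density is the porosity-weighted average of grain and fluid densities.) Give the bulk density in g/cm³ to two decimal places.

Porosity at depth: phi = 0.64·exp(−0.652×1.3) = 0.64×0.4284 = 0.2742
Bulk density: ρ_b = (1−phi)ρ_g + phi·ρ_f = 0.7258×2.71 + 0.2742×1.04
       = 1.967 + 0.285 = 2.252 g/cm³

2.25 g/cm³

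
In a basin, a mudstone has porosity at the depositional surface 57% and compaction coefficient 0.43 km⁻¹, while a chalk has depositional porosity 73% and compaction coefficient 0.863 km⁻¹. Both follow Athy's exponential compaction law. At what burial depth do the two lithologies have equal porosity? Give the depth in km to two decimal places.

0.57 km

Set n₀ₐ e^(−βₐZ) = n₀ᵦ e^(−βᵦZ) ⇒ ln(n₀ₐ/n₀ᵦ) = (βₐ − βᵦ)·Z
Z = ln(0.57/0.73) / (0.43 − 0.863) = -0.2474 / -0.433 = 0.571 km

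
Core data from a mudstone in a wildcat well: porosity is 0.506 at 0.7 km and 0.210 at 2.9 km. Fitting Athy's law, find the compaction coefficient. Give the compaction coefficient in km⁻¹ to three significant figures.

Athy: n(z) = n₀ e^(−βz) ⇒ n₁/n₂ = e^{β(z₂−z₁)} ⇒ β = ln(n₁/n₂)/(z₂−z₁)
β = ln(0.506/0.21) / (2.9 − 0.7) = ln(2.41) / 2.2 = 0.8794 / 2.2 = 0.3997 km⁻¹

0.400 km⁻¹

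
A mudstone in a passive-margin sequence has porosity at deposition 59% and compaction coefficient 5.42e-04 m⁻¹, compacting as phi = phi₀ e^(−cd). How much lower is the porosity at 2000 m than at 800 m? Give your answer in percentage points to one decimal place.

Working in km (1 km = 1000 m; c in km⁻¹ = c in m⁻¹ × 1000):
phi(0.8) = 0.59·e^(−0.542×0.8) = 0.3824
phi(2) = 0.59·e^(−0.542×2) = 0.1996
Δphi = 0.3824 − 0.1996 = 0.1829

18.3 percentage points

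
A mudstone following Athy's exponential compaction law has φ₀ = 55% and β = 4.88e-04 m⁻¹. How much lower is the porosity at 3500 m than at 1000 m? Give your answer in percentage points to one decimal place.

Working in km (1 km = 1000 m; β in km⁻¹ = β in m⁻¹ × 1000):
φ(1) = 0.55·e^(−0.488×1) = 0.3376
φ(3.5) = 0.55·e^(−0.488×3.5) = 0.0997
Δφ = 0.3376 − 0.0997 = 0.2379

23.8 percentage points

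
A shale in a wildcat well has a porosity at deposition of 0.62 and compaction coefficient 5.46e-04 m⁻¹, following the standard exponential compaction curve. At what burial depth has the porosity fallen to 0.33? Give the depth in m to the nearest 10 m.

Working in km (1 km = 1000 m; c in km⁻¹ = c in m⁻¹ × 1000):
Invert Athy's law: z = ln(n₀/n) / c
z = ln(0.62/0.33) / 0.546 = ln(1.879) / 0.546 = 0.6306 / 0.546 = 1.155 km

1150 m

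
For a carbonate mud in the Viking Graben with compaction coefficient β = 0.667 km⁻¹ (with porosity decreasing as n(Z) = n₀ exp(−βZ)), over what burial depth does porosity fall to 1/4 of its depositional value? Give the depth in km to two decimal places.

2.08 km

n/n₀ = 1/4 ⇒ exp(−β·Z) = 1/4 ⇒ Z = ln(4) / β
Z = 1.3863 / 0.667 = 2.078 km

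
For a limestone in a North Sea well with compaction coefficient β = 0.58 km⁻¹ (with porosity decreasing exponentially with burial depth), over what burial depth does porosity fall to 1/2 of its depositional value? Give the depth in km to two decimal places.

1.20 km

φ/φ₀ = 1/2 ⇒ exp(−β·z) = 1/2 ⇒ z = ln(2) / β
z = 0.6931 / 0.58 = 1.195 km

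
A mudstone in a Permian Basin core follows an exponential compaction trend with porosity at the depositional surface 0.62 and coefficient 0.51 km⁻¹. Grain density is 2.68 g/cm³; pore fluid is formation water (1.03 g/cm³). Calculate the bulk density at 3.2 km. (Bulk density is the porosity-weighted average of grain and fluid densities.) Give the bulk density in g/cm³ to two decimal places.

Porosity at depth: n = 0.62·exp(−0.51×3.2) = 0.62×0.1955 = 0.1212
Bulk density: ρ_b = (1−n)ρ_g + n·ρ_f = 0.8788×2.68 + 0.1212×1.03
       = 2.355 + 0.125 = 2.480 g/cm³

2.48 g/cm³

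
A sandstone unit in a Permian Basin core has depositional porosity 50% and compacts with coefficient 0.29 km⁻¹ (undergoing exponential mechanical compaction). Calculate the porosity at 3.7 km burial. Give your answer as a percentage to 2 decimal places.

17.10%

φ = φ₀·exp(−c·d) = 0.5 × exp(−0.29 × 3.7) = 0.5 × exp(−1.073)
  = 0.5 × 0.3420 = 0.1710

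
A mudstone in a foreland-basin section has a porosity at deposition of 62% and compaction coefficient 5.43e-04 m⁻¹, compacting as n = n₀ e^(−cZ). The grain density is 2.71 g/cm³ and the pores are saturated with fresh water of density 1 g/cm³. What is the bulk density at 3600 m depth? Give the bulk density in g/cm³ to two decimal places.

2.56 g/cm³

Working in km (1 km = 1000 m; c in km⁻¹ = c in m⁻¹ × 1000):
Porosity at depth: n = 0.62·exp(−0.543×3.6) = 0.62×0.1416 = 0.0878
Bulk density: ρ_b = (1−n)ρ_g + n·ρ_f = 0.9122×2.71 + 0.0878×1
       = 2.472 + 0.088 = 2.560 g/cm³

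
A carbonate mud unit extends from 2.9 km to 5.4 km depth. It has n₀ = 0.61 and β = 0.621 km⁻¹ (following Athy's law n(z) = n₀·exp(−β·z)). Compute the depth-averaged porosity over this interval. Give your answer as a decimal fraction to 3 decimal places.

0.051

⟨n⟩ = (1/(z₂−z₁)) ∫ n₀ e^(−βz) dz = n₀·(e^(−β·z₁) − e^(−β·z₂)) / (β·(z₂−z₁))
e^(−0.621×2.9) = 0.1652; e^(−0.621×5.4) = 0.0350
⟨n⟩ = 0.61 × (0.1652 − 0.0350) / (0.621 × 2.5) = 0.61 × 0.0839 = 0.0512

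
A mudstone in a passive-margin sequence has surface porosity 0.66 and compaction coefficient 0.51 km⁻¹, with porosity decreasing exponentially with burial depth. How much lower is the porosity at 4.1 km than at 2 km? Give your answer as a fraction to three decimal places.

0.156

φ(2) = 0.66·e^(−0.51×2) = 0.2380
φ(4.1) = 0.66·e^(−0.51×4.1) = 0.0816
Δφ = 0.2380 − 0.0816 = 0.1564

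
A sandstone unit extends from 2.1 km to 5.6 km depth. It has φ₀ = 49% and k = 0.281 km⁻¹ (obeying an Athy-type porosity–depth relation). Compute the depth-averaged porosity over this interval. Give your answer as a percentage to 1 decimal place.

17.3%

⟨φ⟩ = (1/(z₂−z₁)) ∫ φ₀ e^(−kz) dz = φ₀·(e^(−k·z₁) − e^(−k·z₂)) / (k·(z₂−z₁))
e^(−0.281×2.1) = 0.5543; e^(−0.281×5.6) = 0.2073
⟨φ⟩ = 0.49 × (0.5543 − 0.2073) / (0.281 × 3.5) = 0.49 × 0.3528 = 0.1729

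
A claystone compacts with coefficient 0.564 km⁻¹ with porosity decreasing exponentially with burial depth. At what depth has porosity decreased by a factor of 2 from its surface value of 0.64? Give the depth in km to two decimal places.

phi/phi₀ = 1/2 ⇒ exp(−c·z) = 1/2 ⇒ z = ln(2) / c
z = 0.6931 / 0.564 = 1.229 km

1.23 km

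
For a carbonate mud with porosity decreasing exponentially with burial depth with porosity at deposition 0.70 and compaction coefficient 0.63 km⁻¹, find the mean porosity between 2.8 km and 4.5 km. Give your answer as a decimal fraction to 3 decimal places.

0.074

⟨phi⟩ = (1/(z₂−z₁)) ∫ phi₀ e^(−βz) dz = phi₀·(e^(−β·z₁) − e^(−β·z₂)) / (β·(z₂−z₁))
e^(−0.63×2.8) = 0.1714; e^(−0.63×4.5) = 0.0587
⟨phi⟩ = 0.7 × (0.1714 − 0.0587) / (0.63 × 1.7) = 0.7 × 0.1052 = 0.0736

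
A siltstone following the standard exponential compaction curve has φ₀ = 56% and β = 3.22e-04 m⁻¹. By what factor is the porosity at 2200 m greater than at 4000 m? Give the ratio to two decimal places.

1.79

Working in km (1 km = 1000 m; β in km⁻¹ = β in m⁻¹ × 1000):
φ(z₁)/φ(z₂) = e^(−β·z₁)/e^(−β·z₂) = e^{β(z₂−z₁)}
= exp(0.322 × 1.8) = exp(0.5796) = 1.7853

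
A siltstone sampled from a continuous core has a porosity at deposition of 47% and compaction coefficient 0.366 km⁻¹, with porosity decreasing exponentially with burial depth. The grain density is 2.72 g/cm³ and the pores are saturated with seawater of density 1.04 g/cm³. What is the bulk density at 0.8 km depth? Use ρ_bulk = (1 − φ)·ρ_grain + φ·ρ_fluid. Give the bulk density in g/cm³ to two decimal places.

2.13 g/cm³

Porosity at depth: phi = 0.47·exp(−0.366×0.8) = 0.47×0.7462 = 0.3507
Bulk density: ρ_b = (1−phi)ρ_g + phi·ρ_f = 0.6493×2.72 + 0.3507×1.04
       = 1.766 + 0.365 = 2.131 g/cm³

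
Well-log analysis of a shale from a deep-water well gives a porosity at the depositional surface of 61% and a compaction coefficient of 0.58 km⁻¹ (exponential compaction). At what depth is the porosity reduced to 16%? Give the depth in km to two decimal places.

2.31 km

Invert Athy's law: z = ln(phi₀/phi) / k
z = ln(0.61/0.16) / 0.58 = ln(3.812) / 0.58 = 1.3383 / 0.58 = 2.307 km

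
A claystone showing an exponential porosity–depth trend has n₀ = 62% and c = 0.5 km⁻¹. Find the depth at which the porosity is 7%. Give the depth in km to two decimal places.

Invert Athy's law: Z = ln(n₀/n) / c
Z = ln(0.62/0.07) / 0.5 = ln(8.857) / 0.5 = 2.1812 / 0.5 = 4.362 km

4.36 km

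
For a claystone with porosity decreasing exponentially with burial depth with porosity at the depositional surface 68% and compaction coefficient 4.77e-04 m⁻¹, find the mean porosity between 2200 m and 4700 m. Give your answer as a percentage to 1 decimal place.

Working in km (1 km = 1000 m; k in km⁻¹ = k in m⁻¹ × 1000):
⟨phi⟩ = (1/(z₂−z₁)) ∫ phi₀ e^(−kz) dz = phi₀·(e^(−k·z₁) − e^(−k·z₂)) / (k·(z₂−z₁))
e^(−0.477×2.2) = 0.3501; e^(−0.477×4.7) = 0.1063
⟨phi⟩ = 0.68 × (0.3501 − 0.1063) / (0.477 × 2.5) = 0.68 × 0.2045 = 0.1391

13.9%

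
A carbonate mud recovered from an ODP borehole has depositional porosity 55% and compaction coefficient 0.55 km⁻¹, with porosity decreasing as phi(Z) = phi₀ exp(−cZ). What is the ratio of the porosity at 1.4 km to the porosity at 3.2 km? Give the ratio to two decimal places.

phi(Z₁)/phi(Z₂) = e^(−c·Z₁)/e^(−c·Z₂) = e^{c(Z₂−Z₁)}
= exp(0.55 × 1.8) = exp(0.99) = 2.6912

2.69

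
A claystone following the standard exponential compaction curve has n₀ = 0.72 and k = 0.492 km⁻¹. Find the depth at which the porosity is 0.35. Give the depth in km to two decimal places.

1.47 km

Invert Athy's law: d = ln(n₀/n) / k
d = ln(0.72/0.35) / 0.492 = ln(2.057) / 0.492 = 0.7213 / 0.492 = 1.466 km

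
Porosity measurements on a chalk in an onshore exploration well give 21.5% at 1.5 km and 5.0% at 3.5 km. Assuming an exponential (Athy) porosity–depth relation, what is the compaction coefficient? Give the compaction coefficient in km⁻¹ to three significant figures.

0.729 km⁻¹

Athy: n(z) = n₀ e^(−βz) ⇒ n₁/n₂ = e^{β(z₂−z₁)} ⇒ β = ln(n₁/n₂)/(z₂−z₁)
β = ln(0.215/0.05) / (3.5 − 1.5) = ln(4.3) / 2 = 1.4586 / 2 = 0.7293 km⁻¹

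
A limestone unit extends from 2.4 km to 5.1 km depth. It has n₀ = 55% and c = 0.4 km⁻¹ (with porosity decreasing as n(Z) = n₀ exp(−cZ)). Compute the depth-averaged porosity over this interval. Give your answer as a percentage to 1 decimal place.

⟨n⟩ = (1/(Z₂−Z₁)) ∫ n₀ e^(−cZ) dZ = n₀·(e^(−c·Z₁) − e^(−c·Z₂)) / (c·(Z₂−Z₁))
e^(−0.4×2.4) = 0.3829; e^(−0.4×5.1) = 0.1300
⟨n⟩ = 0.55 × (0.3829 − 0.1300) / (0.4 × 2.7) = 0.55 × 0.2341 = 0.1288

12.9%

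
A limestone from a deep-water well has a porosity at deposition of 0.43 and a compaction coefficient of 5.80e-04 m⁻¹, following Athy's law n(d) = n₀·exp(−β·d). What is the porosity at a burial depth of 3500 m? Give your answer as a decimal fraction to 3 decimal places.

Working in km (1 km = 1000 m; β in km⁻¹ = β in m⁻¹ × 1000):
n = n₀·exp(−β·d) = 0.43 × exp(−0.58 × 3.5) = 0.43 × exp(−2.03)
  = 0.43 × 0.1313 = 0.0565

0.056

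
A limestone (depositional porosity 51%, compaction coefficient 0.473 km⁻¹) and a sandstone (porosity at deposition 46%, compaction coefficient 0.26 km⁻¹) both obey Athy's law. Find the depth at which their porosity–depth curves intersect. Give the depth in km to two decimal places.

0.48 km

Set phi₀ₐ e^(−βₐz) = phi₀ᵦ e^(−βᵦz) ⇒ ln(phi₀ₐ/phi₀ᵦ) = (βₐ − βᵦ)·z
z = ln(0.51/0.46) / (0.473 − 0.26) = 0.1032 / 0.213 = 0.484 km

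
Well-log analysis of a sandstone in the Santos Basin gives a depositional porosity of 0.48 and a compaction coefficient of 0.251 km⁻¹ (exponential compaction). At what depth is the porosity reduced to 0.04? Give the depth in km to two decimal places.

9.90 km

Invert Athy's law: d = ln(φ₀/φ) / k
d = ln(0.48/0.04) / 0.251 = ln(12) / 0.251 = 2.4849 / 0.251 = 9.900 km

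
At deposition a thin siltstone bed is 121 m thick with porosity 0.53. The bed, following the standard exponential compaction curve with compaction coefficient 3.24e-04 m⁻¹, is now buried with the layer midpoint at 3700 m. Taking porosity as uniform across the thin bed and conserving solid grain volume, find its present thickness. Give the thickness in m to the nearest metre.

Working in km (1 km = 1000 m; β in km⁻¹ = β in m⁻¹ × 1000):
Porosity at 3.7 km: phi = 0.53·exp(−0.324×3.7) = 0.1598
Solid-volume conservation: h(1−phi) = h₀(1−phi₀) ⇒ h = h₀·(1−phi₀)/(1−phi)
h = 0.121 × (1 − 0.53)/(1 − 0.1598) = 0.121 × 0.5594 = 0.0677 km

68 m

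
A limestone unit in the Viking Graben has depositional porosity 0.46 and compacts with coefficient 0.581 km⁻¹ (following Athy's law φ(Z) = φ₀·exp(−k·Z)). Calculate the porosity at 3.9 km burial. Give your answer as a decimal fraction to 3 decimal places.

φ = φ₀·exp(−k·Z) = 0.46 × exp(−0.581 × 3.9) = 0.46 × exp(−2.266)
  = 0.46 × 0.1037 = 0.0477

0.048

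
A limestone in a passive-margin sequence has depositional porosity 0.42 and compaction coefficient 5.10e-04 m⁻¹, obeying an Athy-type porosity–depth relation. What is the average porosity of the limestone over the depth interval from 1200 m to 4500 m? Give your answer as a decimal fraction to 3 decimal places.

0.110

Working in km (1 km = 1000 m; β in km⁻¹ = β in m⁻¹ × 1000):
⟨phi⟩ = (1/(Z₂−Z₁)) ∫ phi₀ e^(−βZ) dZ = phi₀·(e^(−β·Z₁) − e^(−β·Z₂)) / (β·(Z₂−Z₁))
e^(−0.51×1.2) = 0.5423; e^(−0.51×4.5) = 0.1008
⟨phi⟩ = 0.42 × (0.5423 − 0.1008) / (0.51 × 3.3) = 0.42 × 0.2623 = 0.1102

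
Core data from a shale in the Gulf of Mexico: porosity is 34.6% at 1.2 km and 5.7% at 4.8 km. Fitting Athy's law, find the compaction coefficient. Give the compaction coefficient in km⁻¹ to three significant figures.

Athy: n(Z) = n₀ e^(−cZ) ⇒ n₁/n₂ = e^{c(Z₂−Z₁)} ⇒ c = ln(n₁/n₂)/(Z₂−Z₁)
c = ln(0.346/0.057) / (4.8 − 1.2) = ln(6.07) / 3.6 = 1.8034 / 3.6 = 0.5009 km⁻¹

0.501 km⁻¹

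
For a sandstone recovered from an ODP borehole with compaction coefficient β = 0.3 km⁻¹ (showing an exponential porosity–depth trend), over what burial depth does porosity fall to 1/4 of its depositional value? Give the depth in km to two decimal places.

4.62 km

n/n₀ = 1/4 ⇒ exp(−β·d) = 1/4 ⇒ d = ln(4) / β
d = 1.3863 / 0.3 = 4.621 km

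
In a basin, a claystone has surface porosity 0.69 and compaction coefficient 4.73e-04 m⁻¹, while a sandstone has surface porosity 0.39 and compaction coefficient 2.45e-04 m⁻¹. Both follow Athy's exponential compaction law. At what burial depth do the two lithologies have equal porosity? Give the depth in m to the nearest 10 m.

Working in km (1 km = 1000 m; k in km⁻¹ = k in m⁻¹ × 1000):
Set φ₀ₐ e^(−kₐz) = φ₀ᵦ e^(−kᵦz) ⇒ ln(φ₀ₐ/φ₀ᵦ) = (kₐ − kᵦ)·z
z = ln(0.69/0.39) / (0.473 − 0.245) = 0.5705 / 0.228 = 2.502 km

2500 m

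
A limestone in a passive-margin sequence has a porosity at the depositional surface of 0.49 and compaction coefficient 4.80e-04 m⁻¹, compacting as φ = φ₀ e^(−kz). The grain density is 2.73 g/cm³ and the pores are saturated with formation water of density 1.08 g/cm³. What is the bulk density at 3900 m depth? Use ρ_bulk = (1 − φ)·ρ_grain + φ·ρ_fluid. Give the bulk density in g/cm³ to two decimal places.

Working in km (1 km = 1000 m; k in km⁻¹ = k in m⁻¹ × 1000):
Porosity at depth: φ = 0.49·exp(−0.48×3.9) = 0.49×0.1538 = 0.0754
Bulk density: ρ_b = (1−φ)ρ_g + φ·ρ_f = 0.9246×2.73 + 0.0754×1.08
       = 2.524 + 0.081 = 2.606 g/cm³

2.61 g/cm³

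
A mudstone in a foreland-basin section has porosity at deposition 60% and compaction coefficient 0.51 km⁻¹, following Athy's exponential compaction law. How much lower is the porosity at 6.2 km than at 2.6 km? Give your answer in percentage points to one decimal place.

13.4 percentage points

n(2.6) = 0.6·e^(−0.51×2.6) = 0.1593
n(6.2) = 0.6·e^(−0.51×6.2) = 0.0254
Δn = 0.1593 − 0.0254 = 0.1339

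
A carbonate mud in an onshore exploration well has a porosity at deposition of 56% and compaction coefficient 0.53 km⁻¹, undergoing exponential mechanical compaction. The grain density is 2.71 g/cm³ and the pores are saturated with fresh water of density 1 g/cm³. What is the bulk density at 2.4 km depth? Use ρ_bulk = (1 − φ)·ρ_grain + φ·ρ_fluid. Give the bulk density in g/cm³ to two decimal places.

Porosity at depth: n = 0.56·exp(−0.53×2.4) = 0.56×0.2803 = 0.1570
Bulk density: ρ_b = (1−n)ρ_g + n·ρ_f = 0.8430×2.71 + 0.1570×1
       = 2.285 + 0.157 = 2.442 g/cm³

2.44 g/cm³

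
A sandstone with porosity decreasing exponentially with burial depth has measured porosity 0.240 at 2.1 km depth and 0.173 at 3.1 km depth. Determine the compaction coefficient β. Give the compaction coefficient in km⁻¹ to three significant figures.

Athy: phi(d) = phi₀ e^(−βd) ⇒ phi₁/phi₂ = e^{β(d₂−d₁)} ⇒ β = ln(phi₁/phi₂)/(d₂−d₁)
β = ln(0.24/0.173) / (3.1 − 2.1) = ln(1.387) / 1 = 0.3273 / 1 = 0.3273 km⁻¹

0.327 km⁻¹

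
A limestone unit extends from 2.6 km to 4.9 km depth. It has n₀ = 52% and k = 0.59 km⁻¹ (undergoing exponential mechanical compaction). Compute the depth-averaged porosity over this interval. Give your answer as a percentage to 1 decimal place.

6.1%

⟨n⟩ = (1/(d₂−d₁)) ∫ n₀ e^(−kd) dd = n₀·(e^(−k·d₁) − e^(−k·d₂)) / (k·(d₂−d₁))
e^(−0.59×2.6) = 0.2157; e^(−0.59×4.9) = 0.0555
⟨n⟩ = 0.52 × (0.2157 − 0.0555) / (0.59 × 2.3) = 0.52 × 0.1180 = 0.0614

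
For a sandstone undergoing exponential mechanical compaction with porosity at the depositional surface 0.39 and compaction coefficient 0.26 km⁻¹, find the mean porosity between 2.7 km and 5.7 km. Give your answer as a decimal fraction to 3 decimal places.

⟨n⟩ = (1/(d₂−d₁)) ∫ n₀ e^(−cd) dd = n₀·(e^(−c·d₁) − e^(−c·d₂)) / (c·(d₂−d₁))
e^(−0.26×2.7) = 0.4956; e^(−0.26×5.7) = 0.2272
⟨n⟩ = 0.39 × (0.4956 − 0.2272) / (0.26 × 3) = 0.39 × 0.3441 = 0.1342

0.134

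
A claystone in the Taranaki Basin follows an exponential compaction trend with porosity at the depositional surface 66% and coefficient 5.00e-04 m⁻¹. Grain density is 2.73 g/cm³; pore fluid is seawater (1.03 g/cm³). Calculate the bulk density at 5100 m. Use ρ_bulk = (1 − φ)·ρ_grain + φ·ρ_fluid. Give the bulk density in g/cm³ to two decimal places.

Working in km (1 km = 1000 m; k in km⁻¹ = k in m⁻¹ × 1000):
Porosity at depth: n = 0.66·exp(−0.5×5.1) = 0.66×0.0781 = 0.0515
Bulk density: ρ_b = (1−n)ρ_g + n·ρ_f = 0.9485×2.73 + 0.0515×1.03
       = 2.589 + 0.053 = 2.642 g/cm³

2.64 g/cm³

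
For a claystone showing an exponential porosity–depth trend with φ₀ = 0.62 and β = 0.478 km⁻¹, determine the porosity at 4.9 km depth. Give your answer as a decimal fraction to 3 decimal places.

0.060

φ = φ₀·exp(−β·z) = 0.62 × exp(−0.478 × 4.9) = 0.62 × exp(−2.342)
  = 0.62 × 0.0961 = 0.0596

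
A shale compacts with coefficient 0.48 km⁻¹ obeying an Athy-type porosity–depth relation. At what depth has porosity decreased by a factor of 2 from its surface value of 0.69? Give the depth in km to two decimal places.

φ/φ₀ = 1/2 ⇒ exp(−c·z) = 1/2 ⇒ z = ln(2) / c
z = 0.6931 / 0.48 = 1.444 km

1.44 km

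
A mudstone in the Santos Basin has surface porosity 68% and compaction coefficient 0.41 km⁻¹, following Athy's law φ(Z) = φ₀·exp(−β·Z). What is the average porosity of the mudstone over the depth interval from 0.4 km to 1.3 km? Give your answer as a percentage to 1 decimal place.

48.3%

⟨φ⟩ = (1/(Z₂−Z₁)) ∫ φ₀ e^(−βZ) dZ = φ₀·(e^(−β·Z₁) − e^(−β·Z₂)) / (β·(Z₂−Z₁))
e^(−0.41×0.4) = 0.8487; e^(−0.41×1.3) = 0.5868
⟨φ⟩ = 0.68 × (0.8487 − 0.5868) / (0.41 × 0.9) = 0.68 × 0.7098 = 0.4826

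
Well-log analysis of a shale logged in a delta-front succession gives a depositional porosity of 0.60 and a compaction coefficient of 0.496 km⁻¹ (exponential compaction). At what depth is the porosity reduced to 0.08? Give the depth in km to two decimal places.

Invert Athy's law: z = ln(φ₀/φ) / c
z = ln(0.6/0.08) / 0.496 = ln(7.5) / 0.496 = 2.0149 / 0.496 = 4.062 km

4.06 km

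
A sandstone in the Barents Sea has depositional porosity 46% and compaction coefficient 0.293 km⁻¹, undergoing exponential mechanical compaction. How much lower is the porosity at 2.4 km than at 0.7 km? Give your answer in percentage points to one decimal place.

phi(0.7) = 0.46·e^(−0.293×0.7) = 0.3747
phi(2.4) = 0.46·e^(−0.293×2.4) = 0.2277
Δphi = 0.3747 − 0.2277 = 0.1470

14.7 percentage points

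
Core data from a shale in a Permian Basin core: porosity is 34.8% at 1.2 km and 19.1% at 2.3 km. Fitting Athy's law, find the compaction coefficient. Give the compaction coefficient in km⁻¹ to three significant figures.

Athy: φ(d) = φ₀ e^(−βd) ⇒ φ₁/φ₂ = e^{β(d₂−d₁)} ⇒ β = ln(φ₁/φ₂)/(d₂−d₁)
β = ln(0.348/0.191) / (2.3 − 1.2) = ln(1.822) / 1.1 = 0.5999 / 1.1 = 0.5454 km⁻¹

0.545 km⁻¹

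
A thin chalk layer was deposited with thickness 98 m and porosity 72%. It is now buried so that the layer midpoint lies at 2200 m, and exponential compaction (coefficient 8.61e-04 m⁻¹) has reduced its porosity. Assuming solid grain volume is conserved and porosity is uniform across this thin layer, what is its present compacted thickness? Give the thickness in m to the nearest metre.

Working in km (1 km = 1000 m; c in km⁻¹ = c in m⁻¹ × 1000):
Porosity at 2.2 km: n = 0.72·exp(−0.861×2.2) = 0.1083
Solid-volume conservation: h(1−n) = h₀(1−n₀) ⇒ h = h₀·(1−n₀)/(1−n)
h = 0.098 × (1 − 0.72)/(1 − 0.1083) = 0.098 × 0.3140 = 0.0308 km

31 m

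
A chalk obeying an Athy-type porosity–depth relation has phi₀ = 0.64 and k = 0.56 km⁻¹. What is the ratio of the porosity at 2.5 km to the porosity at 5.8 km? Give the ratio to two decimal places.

phi(z₁)/phi(z₂) = e^(−k·z₁)/e^(−k·z₂) = e^{k(z₂−z₁)}
= exp(0.56 × 3.3) = exp(1.848) = 6.3471

6.35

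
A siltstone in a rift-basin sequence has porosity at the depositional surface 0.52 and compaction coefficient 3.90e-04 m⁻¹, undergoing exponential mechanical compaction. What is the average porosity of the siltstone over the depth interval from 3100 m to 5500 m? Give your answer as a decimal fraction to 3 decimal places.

Working in km (1 km = 1000 m; c in km⁻¹ = c in m⁻¹ × 1000):
⟨φ⟩ = (1/(z₂−z₁)) ∫ φ₀ e^(−cz) dz = φ₀·(e^(−c·z₁) − e^(−c·z₂)) / (c·(z₂−z₁))
e^(−0.39×3.1) = 0.2985; e^(−0.39×5.5) = 0.1171
⟨φ⟩ = 0.52 × (0.2985 − 0.1171) / (0.39 × 2.4) = 0.52 × 0.1938 = 0.1008

0.101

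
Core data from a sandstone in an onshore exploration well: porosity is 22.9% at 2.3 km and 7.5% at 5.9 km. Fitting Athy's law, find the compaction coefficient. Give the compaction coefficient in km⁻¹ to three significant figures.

Athy: φ(d) = φ₀ e^(−cd) ⇒ φ₁/φ₂ = e^{c(d₂−d₁)} ⇒ c = ln(φ₁/φ₂)/(d₂−d₁)
c = ln(0.229/0.075) / (5.9 − 2.3) = ln(3.053) / 3.6 = 1.1162 / 3.6 = 0.3101 km⁻¹

0.310 km⁻¹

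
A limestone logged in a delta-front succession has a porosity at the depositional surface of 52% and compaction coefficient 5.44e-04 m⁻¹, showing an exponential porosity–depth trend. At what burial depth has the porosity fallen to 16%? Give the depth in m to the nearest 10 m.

Working in km (1 km = 1000 m; c in km⁻¹ = c in m⁻¹ × 1000):
Invert Athy's law: d = ln(phi₀/phi) / c
d = ln(0.52/0.16) / 0.544 = ln(3.25) / 0.544 = 1.1787 / 0.544 = 2.167 km

2170 m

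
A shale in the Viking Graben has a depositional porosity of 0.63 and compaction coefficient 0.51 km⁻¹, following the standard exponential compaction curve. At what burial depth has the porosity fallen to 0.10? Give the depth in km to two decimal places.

3.61 km

Invert Athy's law: z = ln(phi₀/phi) / c
z = ln(0.63/0.1) / 0.51 = ln(6.3) / 0.51 = 1.8405 / 0.51 = 3.609 km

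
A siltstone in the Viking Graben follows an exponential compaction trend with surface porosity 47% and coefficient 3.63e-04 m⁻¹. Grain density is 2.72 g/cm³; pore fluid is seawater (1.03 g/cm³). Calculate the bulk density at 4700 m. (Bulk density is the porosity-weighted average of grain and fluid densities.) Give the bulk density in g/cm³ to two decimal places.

Working in km (1 km = 1000 m; k in km⁻¹ = k in m⁻¹ × 1000):
Porosity at depth: phi = 0.47·exp(−0.363×4.7) = 0.47×0.1816 = 0.0853
Bulk density: ρ_b = (1−phi)ρ_g + phi·ρ_f = 0.9147×2.72 + 0.0853×1.03
       = 2.488 + 0.088 = 2.576 g/cm³

2.58 g/cm³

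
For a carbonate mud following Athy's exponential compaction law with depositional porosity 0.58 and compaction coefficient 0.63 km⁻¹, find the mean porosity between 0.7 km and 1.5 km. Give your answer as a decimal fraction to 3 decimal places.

0.293

⟨φ⟩ = (1/(Z₂−Z₁)) ∫ φ₀ e^(−βZ) dZ = φ₀·(e^(−β·Z₁) − e^(−β·Z₂)) / (β·(Z₂−Z₁))
e^(−0.63×0.7) = 0.6434; e^(−0.63×1.5) = 0.3887
⟨φ⟩ = 0.58 × (0.6434 − 0.3887) / (0.63 × 0.8) = 0.58 × 0.5054 = 0.2931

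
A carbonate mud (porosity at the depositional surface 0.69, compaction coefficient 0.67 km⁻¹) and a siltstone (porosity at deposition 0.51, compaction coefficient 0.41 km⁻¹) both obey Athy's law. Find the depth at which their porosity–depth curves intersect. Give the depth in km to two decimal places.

Set phi₀ₐ e^(−kₐZ) = phi₀ᵦ e^(−kᵦZ) ⇒ ln(phi₀ₐ/phi₀ᵦ) = (kₐ − kᵦ)·Z
Z = ln(0.69/0.51) / (0.67 − 0.41) = 0.3023 / 0.26 = 1.163 km

1.16 km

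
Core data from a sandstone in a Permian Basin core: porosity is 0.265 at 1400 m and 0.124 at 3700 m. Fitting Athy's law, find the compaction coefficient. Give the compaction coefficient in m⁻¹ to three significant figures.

0.000330 m⁻¹

Working in km (1 km = 1000 m; k in km⁻¹ = k in m⁻¹ × 1000):
Athy: phi(z) = phi₀ e^(−kz) ⇒ phi₁/phi₂ = e^{k(z₂−z₁)} ⇒ k = ln(phi₁/phi₂)/(z₂−z₁)
k = ln(0.265/0.124) / (3.7 − 1.4) = ln(2.137) / 2.3 = 0.7594 / 2.3 = 0.3302 km⁻¹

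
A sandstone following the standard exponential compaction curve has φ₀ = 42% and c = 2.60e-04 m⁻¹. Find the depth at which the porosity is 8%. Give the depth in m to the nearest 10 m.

6380 m

Working in km (1 km = 1000 m; c in km⁻¹ = c in m⁻¹ × 1000):
Invert Athy's law: z = ln(φ₀/φ) / c
z = ln(0.42/0.08) / 0.26 = ln(5.25) / 0.26 = 1.6582 / 0.26 = 6.378 km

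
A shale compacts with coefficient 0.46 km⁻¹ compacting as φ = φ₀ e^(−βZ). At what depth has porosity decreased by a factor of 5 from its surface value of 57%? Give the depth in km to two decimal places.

φ/φ₀ = 1/5 ⇒ exp(−β·Z) = 1/5 ⇒ Z = ln(5) / β
Z = 1.6094 / 0.46 = 3.499 km

3.50 km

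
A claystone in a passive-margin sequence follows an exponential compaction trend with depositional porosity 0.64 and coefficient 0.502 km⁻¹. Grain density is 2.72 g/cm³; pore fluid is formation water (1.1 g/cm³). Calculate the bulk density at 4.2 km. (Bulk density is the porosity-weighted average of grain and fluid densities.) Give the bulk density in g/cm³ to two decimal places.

Porosity at depth: phi = 0.64·exp(−0.502×4.2) = 0.64×0.1214 = 0.0777
Bulk density: ρ_b = (1−phi)ρ_g + phi·ρ_f = 0.9223×2.72 + 0.0777×1.1
       = 2.509 + 0.085 = 2.594 g/cm³

2.59 g/cm³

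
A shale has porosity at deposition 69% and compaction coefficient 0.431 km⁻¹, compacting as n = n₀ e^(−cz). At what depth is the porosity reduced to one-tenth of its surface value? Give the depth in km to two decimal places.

n/n₀ = 1/10 ⇒ exp(−c·z) = 1/10 ⇒ z = ln(10) / c
z = 2.3026 / 0.431 = 5.342 km

5.34 km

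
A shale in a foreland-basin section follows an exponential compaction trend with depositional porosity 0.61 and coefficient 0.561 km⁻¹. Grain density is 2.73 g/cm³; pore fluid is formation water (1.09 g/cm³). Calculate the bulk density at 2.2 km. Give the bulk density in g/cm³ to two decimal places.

2.44 g/cm³

Porosity at depth: φ = 0.61·exp(−0.561×2.2) = 0.61×0.2911 = 0.1776
Bulk density: ρ_b = (1−φ)ρ_g + φ·ρ_f = 0.8224×2.73 + 0.1776×1.09
       = 2.245 + 0.194 = 2.439 g/cm³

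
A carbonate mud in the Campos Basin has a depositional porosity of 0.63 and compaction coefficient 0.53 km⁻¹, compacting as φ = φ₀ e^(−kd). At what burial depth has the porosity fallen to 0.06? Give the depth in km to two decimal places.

4.44 km

Invert Athy's law: d = ln(φ₀/φ) / k
d = ln(0.63/0.06) / 0.53 = ln(10.5) / 0.53 = 2.3514 / 0.53 = 4.437 km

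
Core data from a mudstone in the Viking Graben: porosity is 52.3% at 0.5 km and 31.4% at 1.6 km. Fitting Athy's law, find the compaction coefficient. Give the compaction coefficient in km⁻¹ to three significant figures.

0.464 km⁻¹

Athy: n(z) = n₀ e^(−kz) ⇒ n₁/n₂ = e^{k(z₂−z₁)} ⇒ k = ln(n₁/n₂)/(z₂−z₁)
k = ln(0.523/0.314) / (1.6 − 0.5) = ln(1.666) / 1.1 = 0.5102 / 1.1 = 0.4638 km⁻¹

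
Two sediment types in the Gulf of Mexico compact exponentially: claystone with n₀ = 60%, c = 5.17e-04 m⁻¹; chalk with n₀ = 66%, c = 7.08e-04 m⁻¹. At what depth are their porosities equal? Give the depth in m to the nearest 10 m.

Working in km (1 km = 1000 m; c in km⁻¹ = c in m⁻¹ × 1000):
Set n₀ₐ e^(−cₐz) = n₀ᵦ e^(−cᵦz) ⇒ ln(n₀ₐ/n₀ᵦ) = (cₐ − cᵦ)·z
z = ln(0.6/0.66) / (0.517 − 0.708) = -0.0953 / -0.191 = 0.499 km

500 m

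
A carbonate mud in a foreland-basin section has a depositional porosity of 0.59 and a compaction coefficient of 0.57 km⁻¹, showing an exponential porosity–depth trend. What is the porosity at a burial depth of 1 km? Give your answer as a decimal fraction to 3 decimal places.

0.334

phi = phi₀·exp(−c·z) = 0.59 × exp(−0.57 × 1) = 0.59 × exp(−0.57)
  = 0.59 × 0.5655 = 0.3337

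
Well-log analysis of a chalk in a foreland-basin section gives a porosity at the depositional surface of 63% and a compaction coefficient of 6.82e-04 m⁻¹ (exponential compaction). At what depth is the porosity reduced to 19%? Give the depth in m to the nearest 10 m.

1760 m

Working in km (1 km = 1000 m; c in km⁻¹ = c in m⁻¹ × 1000):
Invert Athy's law: Z = ln(φ₀/φ) / c
Z = ln(0.63/0.19) / 0.682 = ln(3.316) / 0.682 = 1.1987 / 0.682 = 1.758 km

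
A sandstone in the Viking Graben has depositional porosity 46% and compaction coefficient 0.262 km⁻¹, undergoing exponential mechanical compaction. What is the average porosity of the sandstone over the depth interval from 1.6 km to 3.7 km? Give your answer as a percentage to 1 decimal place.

23.3%

⟨phi⟩ = (1/(Z₂−Z₁)) ∫ phi₀ e^(−βZ) dZ = phi₀·(e^(−β·Z₁) − e^(−β·Z₂)) / (β·(Z₂−Z₁))
e^(−0.262×1.6) = 0.6576; e^(−0.262×3.7) = 0.3793
⟨phi⟩ = 0.46 × (0.6576 − 0.3793) / (0.262 × 2.1) = 0.46 × 0.5057 = 0.2326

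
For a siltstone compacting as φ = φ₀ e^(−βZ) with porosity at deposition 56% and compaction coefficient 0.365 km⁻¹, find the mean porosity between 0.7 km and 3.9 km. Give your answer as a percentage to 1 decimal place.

25.6%

⟨φ⟩ = (1/(Z₂−Z₁)) ∫ φ₀ e^(−βZ) dZ = φ₀·(e^(−β·Z₁) − e^(−β·Z₂)) / (β·(Z₂−Z₁))
e^(−0.365×0.7) = 0.7745; e^(−0.365×3.9) = 0.2409
⟨φ⟩ = 0.56 × (0.7745 − 0.2409) / (0.365 × 3.2) = 0.56 × 0.4569 = 0.2559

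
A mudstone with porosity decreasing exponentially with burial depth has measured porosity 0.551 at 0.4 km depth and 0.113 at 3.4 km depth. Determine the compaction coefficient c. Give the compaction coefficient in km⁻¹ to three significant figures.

Athy: phi(Z) = phi₀ e^(−cZ) ⇒ phi₁/phi₂ = e^{c(Z₂−Z₁)} ⇒ c = ln(phi₁/phi₂)/(Z₂−Z₁)
c = ln(0.551/0.113) / (3.4 − 0.4) = ln(4.876) / 3 = 1.5843 / 3 = 0.5281 km⁻¹

0.528 km⁻¹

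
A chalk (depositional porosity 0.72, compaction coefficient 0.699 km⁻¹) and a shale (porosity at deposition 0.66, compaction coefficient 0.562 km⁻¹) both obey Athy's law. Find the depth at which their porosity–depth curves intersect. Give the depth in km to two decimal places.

Set n₀ₐ e^(−kₐZ) = n₀ᵦ e^(−kᵦZ) ⇒ ln(n₀ₐ/n₀ᵦ) = (kₐ − kᵦ)·Z
Z = ln(0.72/0.66) / (0.699 − 0.562) = 0.0870 / 0.137 = 0.635 km

0.64 km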